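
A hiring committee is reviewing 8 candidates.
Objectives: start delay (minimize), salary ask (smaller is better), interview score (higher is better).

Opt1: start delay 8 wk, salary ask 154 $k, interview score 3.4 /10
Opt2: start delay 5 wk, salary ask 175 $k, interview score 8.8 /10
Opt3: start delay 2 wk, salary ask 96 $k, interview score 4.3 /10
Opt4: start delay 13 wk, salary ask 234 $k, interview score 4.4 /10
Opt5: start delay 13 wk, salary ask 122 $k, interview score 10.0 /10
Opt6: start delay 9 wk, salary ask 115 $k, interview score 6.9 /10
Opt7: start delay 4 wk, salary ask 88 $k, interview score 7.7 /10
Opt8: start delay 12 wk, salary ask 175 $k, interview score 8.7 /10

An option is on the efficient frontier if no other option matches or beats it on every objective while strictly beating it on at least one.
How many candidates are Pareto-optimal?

4

Opt1: dominated by Opt3 (start delay 2≤8, salary ask 96≤154, interview score 4.3≥3.4).
Opt2: not dominated.
Opt3: not dominated (best start delay).
Opt4: dominated by Opt2 (start delay 5≤13, salary ask 175≤234, interview score 8.8≥4.4).
Opt5: not dominated (best interview score).
Opt6: dominated by Opt7 (start delay 4≤9, salary ask 88≤115, interview score 7.7≥6.9).
Opt7: not dominated (best salary ask).
Opt8: dominated by Opt2 (start delay 5≤12, salary ask 175≤175, interview score 8.8≥8.7).
Pareto-optimal: Opt2, Opt3, Opt5, Opt7 → 4.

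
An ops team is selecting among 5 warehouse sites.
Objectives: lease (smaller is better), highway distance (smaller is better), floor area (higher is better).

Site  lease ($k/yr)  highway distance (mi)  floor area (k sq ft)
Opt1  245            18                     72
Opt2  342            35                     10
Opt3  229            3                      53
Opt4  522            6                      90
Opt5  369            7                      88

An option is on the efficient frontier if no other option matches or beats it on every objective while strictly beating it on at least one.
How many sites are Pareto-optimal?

Opt1: not dominated.
Opt2: dominated by Opt1 (lease 245≤342, highway distance 18≤35, floor area 72≥10).
Opt3: not dominated (best lease).
Opt4: not dominated (best floor area).
Opt5: not dominated.
Pareto-optimal: Opt1, Opt3, Opt4, Opt5 → 4.

4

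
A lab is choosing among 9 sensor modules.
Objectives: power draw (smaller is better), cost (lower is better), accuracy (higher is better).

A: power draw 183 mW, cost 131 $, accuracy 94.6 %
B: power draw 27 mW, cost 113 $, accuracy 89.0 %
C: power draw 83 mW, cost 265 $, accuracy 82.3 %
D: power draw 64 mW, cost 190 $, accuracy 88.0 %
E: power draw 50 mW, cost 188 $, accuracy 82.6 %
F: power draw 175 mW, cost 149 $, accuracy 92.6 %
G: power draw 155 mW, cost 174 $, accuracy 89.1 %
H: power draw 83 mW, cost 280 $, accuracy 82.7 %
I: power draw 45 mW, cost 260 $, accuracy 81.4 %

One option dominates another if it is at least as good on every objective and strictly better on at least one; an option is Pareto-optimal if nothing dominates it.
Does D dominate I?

D vs I: D is worse on power draw (64 vs 45), so it does not dominate I.

No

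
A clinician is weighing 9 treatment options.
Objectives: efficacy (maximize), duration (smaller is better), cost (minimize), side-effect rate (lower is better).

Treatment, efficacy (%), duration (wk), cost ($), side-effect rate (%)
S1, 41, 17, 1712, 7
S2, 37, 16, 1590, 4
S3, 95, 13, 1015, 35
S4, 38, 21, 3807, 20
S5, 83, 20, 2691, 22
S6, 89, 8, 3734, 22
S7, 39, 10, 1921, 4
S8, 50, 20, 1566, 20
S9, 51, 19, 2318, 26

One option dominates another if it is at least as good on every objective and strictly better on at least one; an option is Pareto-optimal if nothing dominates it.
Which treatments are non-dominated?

S1, S2, S3, S5, S6, S7, S8, S9

S1: not dominated.
S2: not dominated.
S3: not dominated (best efficacy).
S4: dominated by S1 (efficacy 41≥38, duration 17≤21, cost 1712≤3807, side-effect rate 7≤20).
S5: not dominated.
S6: not dominated (best duration).
S7: not dominated.
S8: not dominated.
S9: not dominated.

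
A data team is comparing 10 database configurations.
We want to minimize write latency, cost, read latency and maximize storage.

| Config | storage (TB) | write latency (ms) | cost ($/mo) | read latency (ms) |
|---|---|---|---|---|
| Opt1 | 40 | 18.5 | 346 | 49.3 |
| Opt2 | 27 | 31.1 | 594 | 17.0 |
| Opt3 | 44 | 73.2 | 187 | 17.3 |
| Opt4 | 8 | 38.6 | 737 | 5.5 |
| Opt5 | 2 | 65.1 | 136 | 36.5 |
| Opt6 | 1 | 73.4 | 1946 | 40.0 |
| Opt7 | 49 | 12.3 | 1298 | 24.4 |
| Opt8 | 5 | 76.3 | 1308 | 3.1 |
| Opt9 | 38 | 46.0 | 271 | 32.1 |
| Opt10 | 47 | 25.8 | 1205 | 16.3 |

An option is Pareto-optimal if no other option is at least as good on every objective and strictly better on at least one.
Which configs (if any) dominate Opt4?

none

Opt1: worse on read latency (49.3 vs 5.5).
Opt2: worse on read latency (17.0 vs 5.5).
Opt3: worse on write latency (73.2 vs 38.6).
Opt5: worse on storage (2 vs 8).
Opt6: worse on storage (1 vs 8).
Opt7: worse on cost (1298 vs 737).
Opt8: worse on storage (5 vs 8).
Opt9: worse on write latency (46.0 vs 38.6).
Opt10: worse on cost (1205 vs 737).
No option dominates Opt4.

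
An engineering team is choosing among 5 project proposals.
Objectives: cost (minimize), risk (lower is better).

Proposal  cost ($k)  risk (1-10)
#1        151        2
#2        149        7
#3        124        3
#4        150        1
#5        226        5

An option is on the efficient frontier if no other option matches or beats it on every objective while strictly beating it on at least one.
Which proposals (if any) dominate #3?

#1: worse on cost (151 vs 124).
#2: worse on cost (149 vs 124).
#4: worse on cost (150 vs 124).
#5: worse on cost (226 vs 124).
No option dominates #3.

none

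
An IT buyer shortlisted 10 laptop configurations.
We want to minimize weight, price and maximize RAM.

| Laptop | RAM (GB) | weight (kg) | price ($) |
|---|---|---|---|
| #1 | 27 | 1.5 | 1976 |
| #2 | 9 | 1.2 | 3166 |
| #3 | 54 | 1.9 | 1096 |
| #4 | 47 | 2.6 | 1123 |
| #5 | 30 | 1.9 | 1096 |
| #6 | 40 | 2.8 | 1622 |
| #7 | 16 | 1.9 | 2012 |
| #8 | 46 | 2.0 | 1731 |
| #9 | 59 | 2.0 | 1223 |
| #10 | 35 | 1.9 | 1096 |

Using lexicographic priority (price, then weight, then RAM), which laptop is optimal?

#3

First minimize price: best is 1096, kept {#3, #5, #10}.
Then minimize weight: best is 1.9, kept {#3, #5, #10}.
Then maximize RAM: best is 54, kept {#3}.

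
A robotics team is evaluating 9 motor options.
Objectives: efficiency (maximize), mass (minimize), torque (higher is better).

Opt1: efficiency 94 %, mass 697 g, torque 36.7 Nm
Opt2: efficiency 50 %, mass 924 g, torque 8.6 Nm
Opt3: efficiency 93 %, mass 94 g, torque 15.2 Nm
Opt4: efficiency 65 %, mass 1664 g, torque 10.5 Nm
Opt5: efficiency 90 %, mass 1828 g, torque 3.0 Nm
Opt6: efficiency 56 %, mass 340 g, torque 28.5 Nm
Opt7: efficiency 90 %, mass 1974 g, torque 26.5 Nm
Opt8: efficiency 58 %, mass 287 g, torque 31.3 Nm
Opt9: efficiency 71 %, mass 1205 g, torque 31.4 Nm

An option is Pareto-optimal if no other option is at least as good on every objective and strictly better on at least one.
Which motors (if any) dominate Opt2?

Opt1: efficiency 94≥50, mass 697≤924, torque 36.7≥8.6 — dominates Opt2.
Opt3: efficiency 93≥50, mass 94≤924, torque 15.2≥8.6 — dominates Opt2.
Opt6: efficiency 56≥50, mass 340≤924, torque 28.5≥8.6 — dominates Opt2.
Opt8: efficiency 58≥50, mass 287≤924, torque 31.3≥8.6 — dominates Opt2.
Others (Opt4, Opt5, Opt7, Opt9) are each worse than Opt2 on at least one objective.

Opt1, Opt3, Opt6, Opt8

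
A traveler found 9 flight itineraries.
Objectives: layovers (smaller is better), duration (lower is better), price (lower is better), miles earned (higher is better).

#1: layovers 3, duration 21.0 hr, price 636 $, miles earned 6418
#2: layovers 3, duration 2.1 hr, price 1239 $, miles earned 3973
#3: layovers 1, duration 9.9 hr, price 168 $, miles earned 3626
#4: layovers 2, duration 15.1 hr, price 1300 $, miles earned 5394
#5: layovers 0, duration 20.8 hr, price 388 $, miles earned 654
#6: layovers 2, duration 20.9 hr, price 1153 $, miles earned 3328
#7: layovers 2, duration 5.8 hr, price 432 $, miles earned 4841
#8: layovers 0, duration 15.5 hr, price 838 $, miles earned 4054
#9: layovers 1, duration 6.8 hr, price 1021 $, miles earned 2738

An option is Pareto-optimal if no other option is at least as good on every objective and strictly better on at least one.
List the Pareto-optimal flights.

#1: not dominated (best miles earned).
#2: not dominated (best duration).
#3: not dominated (best price).
#4: not dominated.
#5: not dominated.
#6: dominated by #3 (layovers 1≤2, duration 9.9≤20.9, price 168≤1153, miles earned 3626≥3328).
#7: not dominated.
#8: not dominated.
#9: not dominated.

#1, #2, #3, #4, #5, #7, #8, #9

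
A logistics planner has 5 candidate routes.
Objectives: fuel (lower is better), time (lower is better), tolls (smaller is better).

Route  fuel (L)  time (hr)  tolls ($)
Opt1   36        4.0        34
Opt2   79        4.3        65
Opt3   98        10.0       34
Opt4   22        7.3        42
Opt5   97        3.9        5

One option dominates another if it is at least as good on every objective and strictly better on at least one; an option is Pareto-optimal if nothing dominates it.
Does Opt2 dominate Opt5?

No

Opt2 vs Opt5: Opt2 is worse on time (4.3 vs 3.9), so it does not dominate Opt5.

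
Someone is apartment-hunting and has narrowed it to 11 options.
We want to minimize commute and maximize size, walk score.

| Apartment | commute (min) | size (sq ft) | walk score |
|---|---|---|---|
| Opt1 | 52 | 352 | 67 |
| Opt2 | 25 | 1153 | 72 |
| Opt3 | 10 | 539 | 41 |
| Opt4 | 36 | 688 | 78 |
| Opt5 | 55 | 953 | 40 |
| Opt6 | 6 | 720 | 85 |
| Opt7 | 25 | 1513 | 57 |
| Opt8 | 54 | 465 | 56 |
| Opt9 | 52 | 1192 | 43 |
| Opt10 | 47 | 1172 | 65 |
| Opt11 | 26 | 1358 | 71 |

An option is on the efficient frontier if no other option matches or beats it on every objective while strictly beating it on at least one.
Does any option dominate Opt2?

No

Opt1: worse on commute (52 vs 25).
Opt3: worse on size (539 vs 1153).
Opt4: worse on commute (36 vs 25).
Opt5: worse on commute (55 vs 25).
Opt6: worse on size (720 vs 1153).
Opt7: worse on walk score (57 vs 72).
Opt8: worse on commute (54 vs 25).
Opt9: worse on commute (52 vs 25).
Opt10: worse on commute (47 vs 25).
Opt11: worse on commute (26 vs 25).
No option is at least as good as Opt2 on every objective and strictly better on one.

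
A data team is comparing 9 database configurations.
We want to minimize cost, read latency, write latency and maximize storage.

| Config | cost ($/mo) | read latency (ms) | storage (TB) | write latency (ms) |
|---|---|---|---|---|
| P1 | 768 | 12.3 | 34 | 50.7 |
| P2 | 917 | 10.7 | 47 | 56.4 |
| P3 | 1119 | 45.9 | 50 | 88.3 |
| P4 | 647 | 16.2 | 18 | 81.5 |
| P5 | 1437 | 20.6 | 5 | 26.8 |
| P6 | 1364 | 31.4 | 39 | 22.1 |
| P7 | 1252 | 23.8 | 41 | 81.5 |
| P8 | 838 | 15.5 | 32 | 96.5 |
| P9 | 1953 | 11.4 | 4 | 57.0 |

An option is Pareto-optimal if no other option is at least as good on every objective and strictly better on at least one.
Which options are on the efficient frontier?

P1: not dominated.
P2: not dominated (best read latency).
P3: not dominated (best storage).
P4: not dominated (best cost).
P5: not dominated.
P6: not dominated (best write latency).
P7: dominated by P2 (cost 917≤1252, read latency 10.7≤23.8, storage 47≥41, write latency 56.4≤81.5).
P8: dominated by P1 (cost 768≤838, read latency 12.3≤15.5, storage 34≥32, write latency 50.7≤96.5).
P9: dominated by P2 (cost 917≤1953, read latency 10.7≤11.4, storage 47≥4, write latency 56.4≤57.0).

P1, P2, P3, P4, P5, P6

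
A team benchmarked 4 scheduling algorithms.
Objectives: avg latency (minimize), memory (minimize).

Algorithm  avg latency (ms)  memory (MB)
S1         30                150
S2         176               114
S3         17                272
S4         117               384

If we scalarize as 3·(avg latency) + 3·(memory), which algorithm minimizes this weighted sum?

S1: 3·30 + 3·150 = 540
S2: 3·176 + 3·114 = 870
S3: 3·17 + 3·272 = 867
S4: 3·117 + 3·384 = 1503
Lowest: S1 at 540.

S1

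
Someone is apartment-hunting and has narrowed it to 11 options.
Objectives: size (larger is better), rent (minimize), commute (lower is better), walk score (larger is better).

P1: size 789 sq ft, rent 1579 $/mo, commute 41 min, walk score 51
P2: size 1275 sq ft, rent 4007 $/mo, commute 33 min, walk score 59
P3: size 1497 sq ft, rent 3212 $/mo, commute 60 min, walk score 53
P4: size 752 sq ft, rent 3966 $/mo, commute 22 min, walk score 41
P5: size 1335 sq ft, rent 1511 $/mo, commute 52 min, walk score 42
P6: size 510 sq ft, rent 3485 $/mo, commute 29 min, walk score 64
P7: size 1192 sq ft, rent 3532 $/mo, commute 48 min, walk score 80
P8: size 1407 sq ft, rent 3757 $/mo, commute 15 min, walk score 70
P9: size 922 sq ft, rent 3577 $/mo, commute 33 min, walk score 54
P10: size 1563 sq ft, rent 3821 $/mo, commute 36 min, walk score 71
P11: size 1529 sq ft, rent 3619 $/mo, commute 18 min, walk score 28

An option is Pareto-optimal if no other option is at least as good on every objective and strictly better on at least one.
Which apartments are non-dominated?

P1: not dominated.
P2: dominated by P8 (size 1407≥1275, rent 3757≤4007, commute 15≤33, walk score 70≥59).
P3: not dominated.
P4: dominated by P8 (size 1407≥752, rent 3757≤3966, commute 15≤22, walk score 70≥41).
P5: not dominated (best rent).
P6: not dominated.
P7: not dominated (best walk score).
P8: not dominated (best commute).
P9: not dominated.
P10: not dominated (best size).
P11: not dominated.

P1, P3, P5, P6, P7, P8, P9, P10, P11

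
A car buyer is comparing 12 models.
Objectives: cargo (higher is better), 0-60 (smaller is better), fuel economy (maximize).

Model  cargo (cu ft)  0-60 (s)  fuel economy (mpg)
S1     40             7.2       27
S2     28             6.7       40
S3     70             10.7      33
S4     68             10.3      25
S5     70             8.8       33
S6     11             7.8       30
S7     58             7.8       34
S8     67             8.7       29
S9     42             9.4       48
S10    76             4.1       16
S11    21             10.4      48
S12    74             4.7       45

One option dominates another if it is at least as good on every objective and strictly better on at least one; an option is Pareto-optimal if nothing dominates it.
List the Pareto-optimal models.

S1: dominated by S12 (cargo 74≥40, 0-60 4.7≤7.2, fuel economy 45≥27).
S2: dominated by S12 (cargo 74≥28, 0-60 4.7≤6.7, fuel economy 45≥40).
S3: dominated by S5 (cargo 70≥70, 0-60 8.8≤10.7, fuel economy 33≥33).
S4: dominated by S5 (cargo 70≥68, 0-60 8.8≤10.3, fuel economy 33≥25).
S5: dominated by S12 (cargo 74≥70, 0-60 4.7≤8.8, fuel economy 45≥33).
S6: dominated by S2 (cargo 28≥11, 0-60 6.7≤7.8, fuel economy 40≥30).
S7: dominated by S12 (cargo 74≥58, 0-60 4.7≤7.8, fuel economy 45≥34).
S8: dominated by S12 (cargo 74≥67, 0-60 4.7≤8.7, fuel economy 45≥29).
S9: not dominated.
S10: not dominated (best cargo).
S11: dominated by S9 (cargo 42≥21, 0-60 9.4≤10.4, fuel economy 48≥48).
S12: not dominated.

S9, S10, S12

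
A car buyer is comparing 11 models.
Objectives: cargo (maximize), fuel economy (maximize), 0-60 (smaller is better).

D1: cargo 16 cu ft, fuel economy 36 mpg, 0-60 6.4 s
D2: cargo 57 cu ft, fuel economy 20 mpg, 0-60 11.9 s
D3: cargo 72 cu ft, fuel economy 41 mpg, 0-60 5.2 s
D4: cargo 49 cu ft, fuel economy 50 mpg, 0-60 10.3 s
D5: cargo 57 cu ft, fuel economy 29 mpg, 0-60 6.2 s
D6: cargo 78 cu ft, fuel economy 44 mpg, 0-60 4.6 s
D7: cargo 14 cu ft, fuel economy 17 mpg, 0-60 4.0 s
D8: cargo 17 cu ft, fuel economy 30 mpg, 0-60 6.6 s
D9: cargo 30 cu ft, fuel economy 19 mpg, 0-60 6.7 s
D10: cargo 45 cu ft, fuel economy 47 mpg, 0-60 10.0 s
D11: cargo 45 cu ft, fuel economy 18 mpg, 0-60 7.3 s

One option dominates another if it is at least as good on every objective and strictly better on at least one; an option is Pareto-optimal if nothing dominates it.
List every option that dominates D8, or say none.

D3, D6

D3: cargo 72≥17, fuel economy 41≥30, 0-60 5.2≤6.6 — dominates D8.
D6: cargo 78≥17, fuel economy 44≥30, 0-60 4.6≤6.6 — dominates D8.
Others (D1, D2, D4, D5, D7, D9, D10, D11) are each worse than D8 on at least one objective.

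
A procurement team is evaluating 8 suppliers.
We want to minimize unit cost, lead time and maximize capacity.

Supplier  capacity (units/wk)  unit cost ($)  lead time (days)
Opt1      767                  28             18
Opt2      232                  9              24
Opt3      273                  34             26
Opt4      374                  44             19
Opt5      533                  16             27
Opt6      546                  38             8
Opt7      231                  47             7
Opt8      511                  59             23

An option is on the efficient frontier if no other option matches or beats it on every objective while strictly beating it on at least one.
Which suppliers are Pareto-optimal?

Opt1: not dominated (best capacity).
Opt2: not dominated (best unit cost).
Opt3: dominated by Opt1 (capacity 767≥273, unit cost 28≤34, lead time 18≤26).
Opt4: dominated by Opt1 (capacity 767≥374, unit cost 28≤44, lead time 18≤19).
Opt5: not dominated.
Opt6: not dominated.
Opt7: not dominated (best lead time).
Opt8: dominated by Opt1 (capacity 767≥511, unit cost 28≤59, lead time 18≤23).

Opt1, Opt2, Opt5, Opt6, Opt7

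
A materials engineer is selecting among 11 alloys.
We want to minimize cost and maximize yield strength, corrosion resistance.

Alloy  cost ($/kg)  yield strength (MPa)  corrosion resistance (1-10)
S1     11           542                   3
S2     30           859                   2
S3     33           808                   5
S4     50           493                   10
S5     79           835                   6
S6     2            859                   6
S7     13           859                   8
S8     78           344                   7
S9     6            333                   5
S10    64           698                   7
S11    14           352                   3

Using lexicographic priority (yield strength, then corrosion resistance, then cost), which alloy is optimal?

First maximize yield strength: best is 859, kept {S2, S6, S7}.
Then maximize corrosion resistance: best is 8, kept {S7}.

S7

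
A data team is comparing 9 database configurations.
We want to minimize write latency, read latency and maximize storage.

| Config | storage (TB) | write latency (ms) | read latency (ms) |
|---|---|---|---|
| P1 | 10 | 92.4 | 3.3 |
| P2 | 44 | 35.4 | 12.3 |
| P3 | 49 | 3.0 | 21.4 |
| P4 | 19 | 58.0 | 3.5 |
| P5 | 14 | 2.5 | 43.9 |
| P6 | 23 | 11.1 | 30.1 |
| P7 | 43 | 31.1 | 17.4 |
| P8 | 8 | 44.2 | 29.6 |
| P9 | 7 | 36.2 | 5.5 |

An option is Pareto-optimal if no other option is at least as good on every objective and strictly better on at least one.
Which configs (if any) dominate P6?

P3: storage 49≥23, write latency 3.0≤11.1, read latency 21.4≤30.1 — dominates P6.
Others (P1, P2, P4, P5, P7, P8, P9) are each worse than P6 on at least one objective.

P3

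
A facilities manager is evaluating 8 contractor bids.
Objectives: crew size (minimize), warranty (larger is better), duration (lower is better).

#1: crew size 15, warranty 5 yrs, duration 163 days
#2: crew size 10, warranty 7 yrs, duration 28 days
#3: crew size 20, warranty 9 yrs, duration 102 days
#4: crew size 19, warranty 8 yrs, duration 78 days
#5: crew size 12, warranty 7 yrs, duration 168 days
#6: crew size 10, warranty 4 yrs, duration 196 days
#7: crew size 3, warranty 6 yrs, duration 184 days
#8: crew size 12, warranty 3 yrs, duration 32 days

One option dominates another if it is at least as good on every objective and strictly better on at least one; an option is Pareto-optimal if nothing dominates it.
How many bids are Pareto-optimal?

4

#1: dominated by #2 (crew size 10≤15, warranty 7≥5, duration 28≤163).
#2: not dominated (best duration).
#3: not dominated (best warranty).
#4: not dominated.
#5: dominated by #2 (crew size 10≤12, warranty 7≥7, duration 28≤168).
#6: dominated by #2 (crew size 10≤10, warranty 7≥4, duration 28≤196).
#7: not dominated (best crew size).
#8: dominated by #2 (crew size 10≤12, warranty 7≥3, duration 28≤32).
Pareto-optimal: #2, #3, #4, #7 → 4.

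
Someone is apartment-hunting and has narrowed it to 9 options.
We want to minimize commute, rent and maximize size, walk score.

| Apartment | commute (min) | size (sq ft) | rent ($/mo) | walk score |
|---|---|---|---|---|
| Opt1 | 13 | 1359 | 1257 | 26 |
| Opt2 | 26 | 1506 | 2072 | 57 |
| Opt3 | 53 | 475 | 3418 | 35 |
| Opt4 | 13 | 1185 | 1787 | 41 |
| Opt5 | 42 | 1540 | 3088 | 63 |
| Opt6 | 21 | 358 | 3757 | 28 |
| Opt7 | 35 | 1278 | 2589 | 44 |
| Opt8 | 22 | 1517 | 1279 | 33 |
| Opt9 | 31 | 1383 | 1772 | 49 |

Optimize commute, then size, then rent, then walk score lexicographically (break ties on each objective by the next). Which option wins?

First minimize commute: best is 13, kept {Opt1, Opt4}.
Then maximize size: best is 1359, kept {Opt1}.

Opt1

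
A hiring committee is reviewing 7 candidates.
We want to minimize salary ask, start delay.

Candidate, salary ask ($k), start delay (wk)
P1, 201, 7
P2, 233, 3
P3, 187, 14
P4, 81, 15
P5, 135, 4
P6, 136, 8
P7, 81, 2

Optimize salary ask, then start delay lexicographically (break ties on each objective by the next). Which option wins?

First minimize salary ask: best is 81, kept {P4, P7}.
Then minimize start delay: best is 2, kept {P7}.

P7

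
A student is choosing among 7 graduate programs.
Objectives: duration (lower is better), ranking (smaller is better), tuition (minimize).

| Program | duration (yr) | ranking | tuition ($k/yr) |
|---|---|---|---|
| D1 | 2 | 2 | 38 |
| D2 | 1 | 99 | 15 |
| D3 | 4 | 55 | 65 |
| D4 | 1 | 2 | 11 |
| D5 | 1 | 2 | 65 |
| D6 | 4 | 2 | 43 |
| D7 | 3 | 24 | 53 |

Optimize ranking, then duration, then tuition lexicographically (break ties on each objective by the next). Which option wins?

D4

First minimize ranking: best is 2, kept {D1, D4, D5, D6}.
Then minimize duration: best is 1, kept {D4, D5}.
Then minimize tuition: best is 11, kept {D4}.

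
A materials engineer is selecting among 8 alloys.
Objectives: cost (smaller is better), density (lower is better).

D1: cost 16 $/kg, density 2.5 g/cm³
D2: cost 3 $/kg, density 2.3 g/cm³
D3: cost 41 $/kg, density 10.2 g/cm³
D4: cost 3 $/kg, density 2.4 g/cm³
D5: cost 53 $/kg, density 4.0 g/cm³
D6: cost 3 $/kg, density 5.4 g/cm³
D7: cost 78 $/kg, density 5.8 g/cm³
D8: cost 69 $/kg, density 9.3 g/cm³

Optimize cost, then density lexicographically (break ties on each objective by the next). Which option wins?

D2

First minimize cost: best is 3, kept {D2, D4, D6}.
Then minimize density: best is 2.3, kept {D2}.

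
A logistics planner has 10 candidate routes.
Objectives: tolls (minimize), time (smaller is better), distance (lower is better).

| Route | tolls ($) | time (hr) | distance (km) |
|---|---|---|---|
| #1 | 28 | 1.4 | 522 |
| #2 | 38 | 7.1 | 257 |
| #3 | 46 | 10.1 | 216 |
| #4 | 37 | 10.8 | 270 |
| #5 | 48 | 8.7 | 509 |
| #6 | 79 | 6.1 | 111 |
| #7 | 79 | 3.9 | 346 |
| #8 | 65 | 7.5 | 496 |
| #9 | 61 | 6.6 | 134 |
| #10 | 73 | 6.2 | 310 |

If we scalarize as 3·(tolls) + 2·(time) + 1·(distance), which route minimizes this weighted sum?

#9

#1: 3·28 + 2·1.4 + 1·522 = 608.8
#2: 3·38 + 2·7.1 + 1·257 = 385.2
#3: 3·46 + 2·10.1 + 1·216 = 374.2
#4: 3·37 + 2·10.8 + 1·270 = 402.6
#5: 3·48 + 2·8.7 + 1·509 = 670.4
#6: 3·79 + 2·6.1 + 1·111 = 360.2
#7: 3·79 + 2·3.9 + 1·346 = 590.8
#8: 3·65 + 2·7.5 + 1·496 = 706.0
#9: 3·61 + 2·6.6 + 1·134 = 330.2
#10: 3·73 + 2·6.2 + 1·310 = 541.4
Lowest: #9 at 330.2.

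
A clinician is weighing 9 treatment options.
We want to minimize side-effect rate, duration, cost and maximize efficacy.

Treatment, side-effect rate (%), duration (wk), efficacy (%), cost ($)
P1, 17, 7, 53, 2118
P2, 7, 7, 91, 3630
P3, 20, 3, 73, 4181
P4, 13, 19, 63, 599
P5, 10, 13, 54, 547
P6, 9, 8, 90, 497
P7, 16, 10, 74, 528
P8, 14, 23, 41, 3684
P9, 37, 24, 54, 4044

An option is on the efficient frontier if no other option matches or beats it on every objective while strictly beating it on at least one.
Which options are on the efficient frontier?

P1: not dominated.
P2: not dominated (best side-effect rate).
P3: not dominated (best duration).
P4: dominated by P6 (side-effect rate 9≤13, duration 8≤19, efficacy 90≥63, cost 497≤599).
P5: dominated by P6 (side-effect rate 9≤10, duration 8≤13, efficacy 90≥54, cost 497≤547).
P6: not dominated (best cost).
P7: dominated by P6 (side-effect rate 9≤16, duration 8≤10, efficacy 90≥74, cost 497≤528).
P8: dominated by P2 (side-effect rate 7≤14, duration 7≤23, efficacy 91≥41, cost 3630≤3684).
P9: dominated by P2 (side-effect rate 7≤37, duration 7≤24, efficacy 91≥54, cost 3630≤4044).

P1, P2, P3, P6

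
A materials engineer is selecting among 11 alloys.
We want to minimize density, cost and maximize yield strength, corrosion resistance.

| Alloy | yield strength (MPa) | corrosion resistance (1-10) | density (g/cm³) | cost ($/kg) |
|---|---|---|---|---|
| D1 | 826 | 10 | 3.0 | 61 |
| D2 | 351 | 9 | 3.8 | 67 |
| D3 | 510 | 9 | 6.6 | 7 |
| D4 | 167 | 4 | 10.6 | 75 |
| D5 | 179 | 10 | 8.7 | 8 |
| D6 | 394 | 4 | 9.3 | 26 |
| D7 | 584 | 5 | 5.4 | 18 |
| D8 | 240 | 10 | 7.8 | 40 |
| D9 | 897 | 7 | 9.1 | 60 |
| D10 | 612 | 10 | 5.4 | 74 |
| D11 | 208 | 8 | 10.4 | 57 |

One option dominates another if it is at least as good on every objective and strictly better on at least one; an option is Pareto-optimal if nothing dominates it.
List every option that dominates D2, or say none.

D1: yield strength 826≥351, corrosion resistance 10≥9, density 3.0≤3.8, cost 61≤67 — dominates D2.
Others (D3, D4, D5, D6, D7, D8, D9, D10, D11) are each worse than D2 on at least one objective.

D1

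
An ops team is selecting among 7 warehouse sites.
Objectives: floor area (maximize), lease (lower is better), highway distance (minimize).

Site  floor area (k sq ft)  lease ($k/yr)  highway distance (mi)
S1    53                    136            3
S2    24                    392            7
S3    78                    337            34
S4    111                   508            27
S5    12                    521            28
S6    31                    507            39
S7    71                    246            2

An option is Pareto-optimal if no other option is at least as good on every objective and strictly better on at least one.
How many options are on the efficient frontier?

S1: not dominated (best lease).
S2: dominated by S1 (floor area 53≥24, lease 136≤392, highway distance 3≤7).
S3: not dominated.
S4: not dominated (best floor area).
S5: dominated by S1 (floor area 53≥12, lease 136≤521, highway distance 3≤28).
S6: dominated by S1 (floor area 53≥31, lease 136≤507, highway distance 3≤39).
S7: not dominated (best highway distance).
Pareto-optimal: S1, S3, S4, S7 → 4.

4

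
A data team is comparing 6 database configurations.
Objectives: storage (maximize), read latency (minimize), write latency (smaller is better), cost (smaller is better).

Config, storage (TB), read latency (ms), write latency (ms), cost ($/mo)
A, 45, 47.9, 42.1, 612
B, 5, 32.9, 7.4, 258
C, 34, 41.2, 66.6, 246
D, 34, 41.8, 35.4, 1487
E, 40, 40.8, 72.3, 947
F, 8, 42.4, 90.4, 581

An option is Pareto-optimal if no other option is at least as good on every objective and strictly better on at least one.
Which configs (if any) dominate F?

C: storage 34≥8, read latency 41.2≤42.4, write latency 66.6≤90.4, cost 246≤581 — dominates F.
Others (A, B, D, E) are each worse than F on at least one objective.

C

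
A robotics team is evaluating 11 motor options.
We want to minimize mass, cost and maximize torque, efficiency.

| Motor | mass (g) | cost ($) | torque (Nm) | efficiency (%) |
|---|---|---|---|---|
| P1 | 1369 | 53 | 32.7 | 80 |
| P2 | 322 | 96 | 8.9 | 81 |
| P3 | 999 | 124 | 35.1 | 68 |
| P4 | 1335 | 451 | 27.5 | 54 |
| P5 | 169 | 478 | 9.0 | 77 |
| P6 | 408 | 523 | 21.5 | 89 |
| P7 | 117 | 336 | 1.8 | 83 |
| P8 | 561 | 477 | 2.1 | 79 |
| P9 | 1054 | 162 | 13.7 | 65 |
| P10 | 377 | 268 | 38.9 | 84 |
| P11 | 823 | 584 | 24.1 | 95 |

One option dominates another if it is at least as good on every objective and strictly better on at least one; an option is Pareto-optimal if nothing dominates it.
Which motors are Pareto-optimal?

P1, P2, P3, P5, P6, P7, P10, P11

P1: not dominated (best cost).
P2: not dominated.
P3: not dominated.
P4: dominated by P3 (mass 999≤1335, cost 124≤451, torque 35.1≥27.5, efficiency 68≥54).
P5: not dominated.
P6: not dominated.
P7: not dominated (best mass).
P8: dominated by P2 (mass 322≤561, cost 96≤477, torque 8.9≥2.1, efficiency 81≥79).
P9: dominated by P3 (mass 999≤1054, cost 124≤162, torque 35.1≥13.7, efficiency 68≥65).
P10: not dominated (best torque).
P11: not dominated (best efficiency).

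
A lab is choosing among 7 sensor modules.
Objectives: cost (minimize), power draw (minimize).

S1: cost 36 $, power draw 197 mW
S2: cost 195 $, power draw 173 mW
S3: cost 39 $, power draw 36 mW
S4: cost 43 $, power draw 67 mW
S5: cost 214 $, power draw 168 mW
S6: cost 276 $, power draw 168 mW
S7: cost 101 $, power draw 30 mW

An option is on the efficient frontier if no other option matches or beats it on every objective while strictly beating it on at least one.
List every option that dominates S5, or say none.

S3, S4, S7

S3: cost 39≤214, power draw 36≤168 — dominates S5.
S4: cost 43≤214, power draw 67≤168 — dominates S5.
S7: cost 101≤214, power draw 30≤168 — dominates S5.
Others (S1, S2, S6) are each worse than S5 on at least one objective.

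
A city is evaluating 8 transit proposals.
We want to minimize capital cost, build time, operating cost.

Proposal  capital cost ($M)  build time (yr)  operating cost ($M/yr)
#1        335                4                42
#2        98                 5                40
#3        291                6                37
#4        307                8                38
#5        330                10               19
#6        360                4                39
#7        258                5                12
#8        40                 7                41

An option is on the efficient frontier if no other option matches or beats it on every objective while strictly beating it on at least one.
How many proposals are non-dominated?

5

#1: not dominated.
#2: not dominated.
#3: dominated by #7 (capital cost 258≤291, build time 5≤6, operating cost 12≤37).
#4: dominated by #3 (capital cost 291≤307, build time 6≤8, operating cost 37≤38).
#5: dominated by #7 (capital cost 258≤330, build time 5≤10, operating cost 12≤19).
#6: not dominated.
#7: not dominated (best operating cost).
#8: not dominated (best capital cost).
Pareto-optimal: #1, #2, #6, #7, #8 → 5.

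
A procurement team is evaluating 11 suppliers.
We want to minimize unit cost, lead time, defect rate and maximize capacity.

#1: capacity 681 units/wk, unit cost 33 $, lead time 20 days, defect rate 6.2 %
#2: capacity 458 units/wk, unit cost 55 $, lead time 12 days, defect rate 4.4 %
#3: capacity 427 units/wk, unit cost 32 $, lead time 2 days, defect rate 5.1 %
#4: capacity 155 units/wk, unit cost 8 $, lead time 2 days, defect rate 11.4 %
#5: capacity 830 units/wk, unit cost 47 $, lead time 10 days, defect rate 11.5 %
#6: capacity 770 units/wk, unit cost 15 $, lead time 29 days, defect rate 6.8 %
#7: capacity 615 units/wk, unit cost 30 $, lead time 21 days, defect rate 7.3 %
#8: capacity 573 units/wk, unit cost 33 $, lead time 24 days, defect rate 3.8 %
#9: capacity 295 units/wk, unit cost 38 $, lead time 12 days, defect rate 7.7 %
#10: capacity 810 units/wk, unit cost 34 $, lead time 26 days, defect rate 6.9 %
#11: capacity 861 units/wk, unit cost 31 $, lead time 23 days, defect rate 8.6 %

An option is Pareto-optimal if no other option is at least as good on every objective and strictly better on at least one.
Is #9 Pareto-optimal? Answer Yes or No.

#3 vs #9: capacity 427≥295, unit cost 32≤38, lead time 2≤12, defect rate 5.1≤7.7 — #3 is at least as good on every objective and strictly better on at least one, so #3 dominates #9.

No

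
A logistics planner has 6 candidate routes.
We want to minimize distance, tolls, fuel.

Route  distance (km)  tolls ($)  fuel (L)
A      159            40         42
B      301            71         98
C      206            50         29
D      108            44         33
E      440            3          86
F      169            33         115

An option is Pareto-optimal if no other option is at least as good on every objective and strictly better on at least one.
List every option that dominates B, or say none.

A: distance 159≤301, tolls 40≤71, fuel 42≤98 — dominates B.
C: distance 206≤301, tolls 50≤71, fuel 29≤98 — dominates B.
D: distance 108≤301, tolls 44≤71, fuel 33≤98 — dominates B.
Others (E, F) are each worse than B on at least one objective.

A, C, D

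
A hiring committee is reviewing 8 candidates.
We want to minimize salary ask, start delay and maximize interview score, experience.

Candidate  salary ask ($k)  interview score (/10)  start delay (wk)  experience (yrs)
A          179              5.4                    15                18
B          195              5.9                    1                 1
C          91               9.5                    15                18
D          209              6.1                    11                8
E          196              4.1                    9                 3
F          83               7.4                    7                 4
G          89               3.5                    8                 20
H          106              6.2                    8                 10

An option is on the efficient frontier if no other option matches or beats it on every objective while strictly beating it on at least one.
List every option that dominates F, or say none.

none

A: worse on salary ask (179 vs 83).
B: worse on salary ask (195 vs 83).
C: worse on salary ask (91 vs 83).
D: worse on salary ask (209 vs 83).
E: worse on salary ask (196 vs 83).
G: worse on salary ask (89 vs 83).
H: worse on salary ask (106 vs 83).
No option dominates F.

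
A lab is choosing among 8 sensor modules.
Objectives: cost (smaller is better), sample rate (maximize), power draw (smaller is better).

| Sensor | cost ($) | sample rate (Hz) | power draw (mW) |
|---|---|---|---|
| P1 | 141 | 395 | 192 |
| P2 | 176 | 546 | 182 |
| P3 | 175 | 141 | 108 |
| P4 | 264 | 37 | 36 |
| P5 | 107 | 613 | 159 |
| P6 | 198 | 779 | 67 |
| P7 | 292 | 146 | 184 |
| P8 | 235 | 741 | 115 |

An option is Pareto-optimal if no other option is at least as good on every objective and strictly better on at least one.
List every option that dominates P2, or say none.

P5

P5: cost 107≤176, sample rate 613≥546, power draw 159≤182 — dominates P2.
Others (P1, P3, P4, P6, P7, P8) are each worse than P2 on at least one objective.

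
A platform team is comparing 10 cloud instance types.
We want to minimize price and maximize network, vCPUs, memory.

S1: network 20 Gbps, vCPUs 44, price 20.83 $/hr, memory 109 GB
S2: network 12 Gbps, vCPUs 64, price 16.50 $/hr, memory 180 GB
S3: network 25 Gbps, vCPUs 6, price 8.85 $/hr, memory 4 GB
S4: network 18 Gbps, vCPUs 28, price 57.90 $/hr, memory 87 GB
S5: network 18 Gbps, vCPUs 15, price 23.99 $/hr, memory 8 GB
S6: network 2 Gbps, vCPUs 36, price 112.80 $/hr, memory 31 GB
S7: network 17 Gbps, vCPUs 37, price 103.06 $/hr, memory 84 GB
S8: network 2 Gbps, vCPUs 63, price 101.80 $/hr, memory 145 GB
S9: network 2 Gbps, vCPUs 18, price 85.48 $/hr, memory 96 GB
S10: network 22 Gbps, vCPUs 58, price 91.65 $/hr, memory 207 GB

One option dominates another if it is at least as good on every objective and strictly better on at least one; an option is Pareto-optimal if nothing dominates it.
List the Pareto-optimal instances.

S1, S2, S3, S10

S1: not dominated.
S2: not dominated (best vCPUs).
S3: not dominated (best network).
S4: dominated by S1 (network 20≥18, vCPUs 44≥28, price 20.83≤57.90, memory 109≥87).
S5: dominated by S1 (network 20≥18, vCPUs 44≥15, price 20.83≤23.99, memory 109≥8).
S6: dominated by S1 (network 20≥2, vCPUs 44≥36, price 20.83≤112.80, memory 109≥31).
S7: dominated by S1 (network 20≥17, vCPUs 44≥37, price 20.83≤103.06, memory 109≥84).
S8: dominated by S2 (network 12≥2, vCPUs 64≥63, price 16.50≤101.80, memory 180≥145).
S9: dominated by S1 (network 20≥2, vCPUs 44≥18, price 20.83≤85.48, memory 109≥96).
S10: not dominated (best memory).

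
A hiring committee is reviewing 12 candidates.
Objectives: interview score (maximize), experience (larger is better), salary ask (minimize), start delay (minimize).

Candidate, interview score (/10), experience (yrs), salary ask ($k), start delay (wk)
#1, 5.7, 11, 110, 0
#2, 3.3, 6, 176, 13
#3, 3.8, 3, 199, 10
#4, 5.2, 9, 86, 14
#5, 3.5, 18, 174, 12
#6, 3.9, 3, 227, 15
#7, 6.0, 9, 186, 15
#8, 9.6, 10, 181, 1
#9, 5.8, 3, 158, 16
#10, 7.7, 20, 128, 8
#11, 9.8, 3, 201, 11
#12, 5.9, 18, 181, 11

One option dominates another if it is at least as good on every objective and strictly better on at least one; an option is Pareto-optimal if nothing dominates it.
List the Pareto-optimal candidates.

#1: not dominated (best start delay).
#2: dominated by #1 (interview score 5.7≥3.3, experience 11≥6, salary ask 110≤176, start delay 0≤13).
#3: dominated by #1 (interview score 5.7≥3.8, experience 11≥3, salary ask 110≤199, start delay 0≤10).
#4: not dominated (best salary ask).
#5: dominated by #10 (interview score 7.7≥3.5, experience 20≥18, salary ask 128≤174, start delay 8≤12).
#6: dominated by #1 (interview score 5.7≥3.9, experience 11≥3, salary ask 110≤227, start delay 0≤15).
#7: dominated by #8 (interview score 9.6≥6.0, experience 10≥9, salary ask 181≤186, start delay 1≤15).
#8: not dominated.
#9: dominated by #10 (interview score 7.7≥5.8, experience 20≥3, salary ask 128≤158, start delay 8≤16).
#10: not dominated (best experience).
#11: not dominated (best interview score).
#12: dominated by #10 (interview score 7.7≥5.9, experience 20≥18, salary ask 128≤181, start delay 8≤11).

#1, #4, #8, #10, #11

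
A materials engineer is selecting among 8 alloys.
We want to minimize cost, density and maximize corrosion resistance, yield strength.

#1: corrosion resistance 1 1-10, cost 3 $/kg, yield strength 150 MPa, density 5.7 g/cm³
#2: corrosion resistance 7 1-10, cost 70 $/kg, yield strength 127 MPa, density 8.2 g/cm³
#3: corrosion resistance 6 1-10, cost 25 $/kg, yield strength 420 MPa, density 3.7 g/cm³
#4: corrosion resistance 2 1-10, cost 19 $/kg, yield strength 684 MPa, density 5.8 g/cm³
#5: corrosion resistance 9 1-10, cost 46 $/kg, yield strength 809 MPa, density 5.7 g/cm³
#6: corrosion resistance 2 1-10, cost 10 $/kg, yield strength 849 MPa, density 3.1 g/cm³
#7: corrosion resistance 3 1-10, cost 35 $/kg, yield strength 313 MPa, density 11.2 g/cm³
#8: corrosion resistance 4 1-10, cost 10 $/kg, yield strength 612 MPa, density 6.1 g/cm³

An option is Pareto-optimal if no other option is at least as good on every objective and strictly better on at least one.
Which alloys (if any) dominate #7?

#3, #8

#3: corrosion resistance 6≥3, cost 25≤35, yield strength 420≥313, density 3.7≤11.2 — dominates #7.
#8: corrosion resistance 4≥3, cost 10≤35, yield strength 612≥313, density 6.1≤11.2 — dominates #7.
Others (#1, #2, #4, #5, #6) are each worse than #7 on at least one objective.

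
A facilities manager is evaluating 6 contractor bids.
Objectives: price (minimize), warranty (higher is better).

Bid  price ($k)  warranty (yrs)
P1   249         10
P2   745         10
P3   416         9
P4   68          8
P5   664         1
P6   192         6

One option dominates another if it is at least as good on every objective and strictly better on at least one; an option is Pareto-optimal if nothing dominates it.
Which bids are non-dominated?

P1, P4

P1: not dominated.
P2: dominated by P1 (price 249≤745, warranty 10≥10).
P3: dominated by P1 (price 249≤416, warranty 10≥9).
P4: not dominated (best price).
P5: dominated by P1 (price 249≤664, warranty 10≥1).
P6: dominated by P4 (price 68≤192, warranty 8≥6).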